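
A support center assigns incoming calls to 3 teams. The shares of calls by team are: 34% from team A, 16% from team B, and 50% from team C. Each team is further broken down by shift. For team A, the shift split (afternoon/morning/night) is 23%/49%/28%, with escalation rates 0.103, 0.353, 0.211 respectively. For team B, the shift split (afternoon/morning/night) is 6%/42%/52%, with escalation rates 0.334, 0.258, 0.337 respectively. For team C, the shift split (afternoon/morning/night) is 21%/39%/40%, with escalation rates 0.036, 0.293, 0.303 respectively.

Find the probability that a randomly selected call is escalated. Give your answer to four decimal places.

P(E) ≈ 0.2570

P(E|A) = 0.23·0.103 + 0.49·0.353 + 0.28·0.211 = 0.02369 + 0.17297 + 0.05908 = 0.25574
P(E|B) = 0.06·0.334 + 0.42·0.258 + 0.52·0.337 = 0.02004 + 0.10836 + 0.17524 = 0.30364
P(E|C) = 0.21·0.036 + 0.39·0.293 + 0.4·0.303 = 0.00756 + 0.11427 + 0.1212 = 0.24303
By total probability over the outer partition,
P(E) = 0.34·0.25574 + 0.16·0.30364 + 0.5·0.24303
      = 0.0869516 + 0.0485824 + 0.121515 = 0.257049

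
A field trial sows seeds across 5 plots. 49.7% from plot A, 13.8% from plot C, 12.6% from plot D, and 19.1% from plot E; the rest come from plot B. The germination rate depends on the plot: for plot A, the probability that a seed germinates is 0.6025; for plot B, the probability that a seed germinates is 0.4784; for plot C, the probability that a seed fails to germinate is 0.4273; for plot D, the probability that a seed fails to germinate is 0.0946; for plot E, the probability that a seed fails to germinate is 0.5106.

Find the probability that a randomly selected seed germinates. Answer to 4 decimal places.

0.6090

P(B) = 1 − (0.497 + 0.138 + 0.126 + 0.191) = 0.048.
P(G|C) = 1 − 0.4273 = 0.5727.
P(G|D) = 1 − 0.0946 = 0.9054.
P(G|E) = 1 − 0.5106 = 0.4894.
P(G) = P(G|A)·P(A) + P(G|B)·P(B) + P(G|C)·P(C) + P(G|D)·P(D) + P(G|E)·P(E)
      = 0.6025·0.497 + 0.4784·0.048 + 0.5727·0.138 + 0.9054·0.126 + 0.4894·0.191
      = 0.2994425 + 0.0229632 + 0.0790326 + 0.1140804 + 0.0934754 = 0.6089941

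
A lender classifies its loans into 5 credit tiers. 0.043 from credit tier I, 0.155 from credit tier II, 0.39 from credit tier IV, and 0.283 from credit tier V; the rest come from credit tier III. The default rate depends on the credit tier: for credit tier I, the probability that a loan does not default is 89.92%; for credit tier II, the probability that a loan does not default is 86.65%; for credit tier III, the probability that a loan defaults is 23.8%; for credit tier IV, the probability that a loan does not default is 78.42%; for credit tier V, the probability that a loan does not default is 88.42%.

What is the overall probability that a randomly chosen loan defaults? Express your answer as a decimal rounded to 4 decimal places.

P(D) ≈ 0.1727

P(III) = 1 − (0.043 + 0.155 + 0.39 + 0.283) = 0.129.
P(D|I) = 1 − 0.8992 = 0.1008.
P(D|II) = 1 − 0.8665 = 0.1335.
P(D|IV) = 1 − 0.7842 = 0.2158.
P(D|V) = 1 − 0.8842 = 0.1158.
Using total probability over the partition,
P(D) = P(D|I)·P(I) + P(D|II)·P(II) + P(D|III)·P(III) + P(D|IV)·P(IV) + P(D|V)·P(V)
      = 0.1008·0.043 + 0.1335·0.155 + 0.238·0.129 + 0.2158·0.39 + 0.1158·0.283
      = 0.0043344 + 0.0206925 + 0.030702 + 0.084162 + 0.0327714 = 0.1726623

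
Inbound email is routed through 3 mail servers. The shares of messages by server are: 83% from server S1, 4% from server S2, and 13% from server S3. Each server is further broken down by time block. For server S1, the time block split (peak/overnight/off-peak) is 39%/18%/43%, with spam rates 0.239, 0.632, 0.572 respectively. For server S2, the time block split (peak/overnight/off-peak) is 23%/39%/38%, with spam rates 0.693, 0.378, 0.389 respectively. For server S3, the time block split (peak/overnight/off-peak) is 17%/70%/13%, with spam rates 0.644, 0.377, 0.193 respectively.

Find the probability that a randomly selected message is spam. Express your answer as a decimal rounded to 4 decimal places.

P(S) ≈ 0.4459

P(S|S1) = 0.39·0.239 + 0.18·0.632 + 0.43·0.572 = 0.09321 + 0.11376 + 0.24596 = 0.45293
P(S|S2) = 0.23·0.693 + 0.39·0.378 + 0.38·0.389 = 0.15939 + 0.14742 + 0.14782 = 0.45463
P(S|S3) = 0.17·0.644 + 0.7·0.377 + 0.13·0.193 = 0.10948 + 0.2639 + 0.02509 = 0.39847
By total probability over the outer partition,
P(S) = 0.83·0.45293 + 0.04·0.45463 + 0.13·0.39847
      = 0.3759319 + 0.0181852 + 0.0518011 = 0.4459182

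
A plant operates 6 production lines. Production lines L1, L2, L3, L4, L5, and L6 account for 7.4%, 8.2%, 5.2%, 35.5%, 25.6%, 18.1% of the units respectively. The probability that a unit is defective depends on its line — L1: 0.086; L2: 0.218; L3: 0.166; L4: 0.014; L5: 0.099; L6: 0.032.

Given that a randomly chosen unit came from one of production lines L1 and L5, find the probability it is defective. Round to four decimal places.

Let S = {L1, L5}.
P(S) = 0.074 + 0.256 = 0.33.
P(D ∩ S) = 0.086·0.074 + 0.099·0.256 = 0.006364 + 0.025344 = 0.031708.
P(D | S) = 0.031708 / 0.33 = 0.096085…

0.0961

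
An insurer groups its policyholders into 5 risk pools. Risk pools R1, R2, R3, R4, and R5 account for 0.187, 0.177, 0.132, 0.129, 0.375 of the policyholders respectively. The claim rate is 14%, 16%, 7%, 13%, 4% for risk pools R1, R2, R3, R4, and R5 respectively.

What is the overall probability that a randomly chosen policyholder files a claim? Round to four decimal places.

0.0955

Summing over the partition,
P(C) = P(C|R1)·P(R1) + P(C|R2)·P(R2) + P(C|R3)·P(R3) + P(C|R4)·P(R4) + P(C|R5)·P(R5)
      = 0.14·0.187 + 0.16·0.177 + 0.07·0.132 + 0.13·0.129 + 0.04·0.375
      = 0.02618 + 0.02832 + 0.00924 + 0.01677 + 0.015 = 0.09551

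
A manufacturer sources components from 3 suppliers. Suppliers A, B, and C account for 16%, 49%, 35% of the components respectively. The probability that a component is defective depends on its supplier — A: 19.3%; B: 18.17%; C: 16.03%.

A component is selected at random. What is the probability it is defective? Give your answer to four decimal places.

P(D) ≈ 0.1760

Summing over the partition,
P(D) = P(D|A)·P(A) + P(D|B)·P(B) + P(D|C)·P(C)
      = 0.193·0.16 + 0.1817·0.49 + 0.1603·0.35
      = 0.03088 + 0.089033 + 0.056105 = 0.176018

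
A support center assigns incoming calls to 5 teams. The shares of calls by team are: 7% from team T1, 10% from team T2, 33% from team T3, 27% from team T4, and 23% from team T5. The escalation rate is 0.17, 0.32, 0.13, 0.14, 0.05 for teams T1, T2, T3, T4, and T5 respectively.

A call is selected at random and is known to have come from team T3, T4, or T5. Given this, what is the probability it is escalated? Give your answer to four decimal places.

Let S = {T3, T4, T5}.
P(S) = 0.33 + 0.27 + 0.23 = 0.83.
P(E ∩ S) = 0.13·0.33 + 0.14·0.27 + 0.05·0.23 = 0.0429 + 0.0378 + 0.0115 = 0.0922.
P(E | S) = 0.0922 / 0.83 = 0.111084…

0.1111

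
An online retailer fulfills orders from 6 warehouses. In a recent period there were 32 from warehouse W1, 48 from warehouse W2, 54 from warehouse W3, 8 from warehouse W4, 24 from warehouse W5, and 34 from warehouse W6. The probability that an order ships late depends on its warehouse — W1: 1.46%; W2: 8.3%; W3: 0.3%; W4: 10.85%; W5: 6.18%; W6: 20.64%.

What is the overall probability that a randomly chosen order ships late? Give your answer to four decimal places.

P(L) ≈ 0.0699

Total: 32 + 48 + 54 + 8 + 24 + 34 = 200.
P(W1) = 32/200 = 0.16. P(W2) = 48/200 = 0.24. P(W3) = 54/200 = 0.27. P(W4) = 8/200 = 0.04. P(W5) = 24/200 = 0.12. P(W6) = 34/200 = 0.17.
Summing over the partition,
P(L) = P(L|W1)·P(W1) + P(L|W2)·P(W2) + P(L|W3)·P(W3) + P(L|W4)·P(W4) + P(L|W5)·P(W5) + P(L|W6)·P(W6)
      = 0.0146·0.16 + 0.083·0.24 + 0.003·0.27 + 0.1085·0.04 + 0.0618·0.12 + 0.2064·0.17
      = 0.002336 + 0.01992 + 0.00081 + 0.00434 + 0.007416 + 0.035088 = 0.06991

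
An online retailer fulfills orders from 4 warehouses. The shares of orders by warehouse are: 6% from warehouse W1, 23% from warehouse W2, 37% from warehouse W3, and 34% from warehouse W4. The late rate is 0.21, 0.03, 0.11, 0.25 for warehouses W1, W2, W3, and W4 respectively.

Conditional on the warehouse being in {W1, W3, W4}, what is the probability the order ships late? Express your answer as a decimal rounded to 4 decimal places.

Let S = {W1, W3, W4}.
P(S) = 0.06 + 0.37 + 0.34 = 0.77.
P(L ∩ S) = 0.21·0.06 + 0.11·0.37 + 0.25·0.34 = 0.0126 + 0.0407 + 0.085 = 0.1383.
P(L | S) = 0.1383 / 0.77 = 0.179610…

0.1796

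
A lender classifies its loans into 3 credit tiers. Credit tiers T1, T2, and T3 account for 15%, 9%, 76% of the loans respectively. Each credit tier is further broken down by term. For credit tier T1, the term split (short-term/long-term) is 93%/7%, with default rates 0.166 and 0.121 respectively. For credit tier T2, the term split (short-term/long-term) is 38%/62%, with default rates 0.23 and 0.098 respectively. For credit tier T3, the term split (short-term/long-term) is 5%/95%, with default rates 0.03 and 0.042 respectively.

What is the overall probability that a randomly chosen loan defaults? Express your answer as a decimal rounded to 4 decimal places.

P(D) ≈ 0.0692

P(D|T1) = 0.93·0.166 + 0.07·0.121 = 0.15438 + 0.00847 = 0.16285
P(D|T2) = 0.38·0.23 + 0.62·0.098 = 0.0874 + 0.06076 = 0.14816
P(D|T3) = 0.05·0.03 + 0.95·0.042 = 0.0015 + 0.0399 = 0.0414
By total probability over the outer partition,
P(D) = 0.15·0.16285 + 0.09·0.14816 + 0.76·0.0414
      = 0.0244275 + 0.0133344 + 0.031464 = 0.0692259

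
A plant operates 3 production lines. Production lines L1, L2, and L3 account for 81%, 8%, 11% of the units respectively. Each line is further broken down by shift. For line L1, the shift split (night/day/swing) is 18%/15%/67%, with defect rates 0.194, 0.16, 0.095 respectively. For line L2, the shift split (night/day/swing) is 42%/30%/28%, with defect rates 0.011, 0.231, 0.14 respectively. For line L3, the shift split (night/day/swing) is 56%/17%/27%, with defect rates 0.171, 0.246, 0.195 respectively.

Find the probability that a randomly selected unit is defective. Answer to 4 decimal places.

P(D) ≈ 0.1293

P(D|L1) = 0.18·0.194 + 0.15·0.16 + 0.67·0.095 = 0.03492 + 0.024 + 0.06365 = 0.12257
P(D|L2) = 0.42·0.011 + 0.3·0.231 + 0.28·0.14 = 0.00462 + 0.0693 + 0.0392 = 0.11312
P(D|L3) = 0.56·0.171 + 0.17·0.246 + 0.27·0.195 = 0.09576 + 0.04182 + 0.05265 = 0.19023
Then overall,
P(D) = 0.81·0.12257 + 0.08·0.11312 + 0.11·0.19023
      = 0.0992817 + 0.0090496 + 0.0209253 = 0.1292566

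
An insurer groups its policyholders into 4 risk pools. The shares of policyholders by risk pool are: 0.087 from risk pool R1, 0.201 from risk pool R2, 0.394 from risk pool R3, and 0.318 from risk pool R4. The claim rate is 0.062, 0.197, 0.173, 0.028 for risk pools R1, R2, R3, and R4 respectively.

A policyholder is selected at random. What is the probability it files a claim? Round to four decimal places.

P(C) ≈ 0.1221

P(C) = P(C|R1)·P(R1) + P(C|R2)·P(R2) + P(C|R3)·P(R3) + P(C|R4)·P(R4)
      = 0.062·0.087 + 0.197·0.201 + 0.173·0.394 + 0.028·0.318
      = 0.005394 + 0.039597 + 0.068162 + 0.008904 = 0.122057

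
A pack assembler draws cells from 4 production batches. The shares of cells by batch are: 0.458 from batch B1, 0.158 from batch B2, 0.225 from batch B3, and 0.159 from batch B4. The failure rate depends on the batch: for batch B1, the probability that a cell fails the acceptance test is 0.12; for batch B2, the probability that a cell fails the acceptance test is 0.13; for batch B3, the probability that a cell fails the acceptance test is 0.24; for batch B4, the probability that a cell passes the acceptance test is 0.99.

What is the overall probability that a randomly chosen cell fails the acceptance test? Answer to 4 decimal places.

0.1311

P(F|B4) = 1 − 0.99 = 0.01.
P(F) = P(F|B1)·P(B1) + P(F|B2)·P(B2) + P(F|B3)·P(B3) + P(F|B4)·P(B4)
      = 0.12·0.458 + 0.13·0.158 + 0.24·0.225 + 0.01·0.159
      = 0.05496 + 0.02054 + 0.054 + 0.00159 = 0.13109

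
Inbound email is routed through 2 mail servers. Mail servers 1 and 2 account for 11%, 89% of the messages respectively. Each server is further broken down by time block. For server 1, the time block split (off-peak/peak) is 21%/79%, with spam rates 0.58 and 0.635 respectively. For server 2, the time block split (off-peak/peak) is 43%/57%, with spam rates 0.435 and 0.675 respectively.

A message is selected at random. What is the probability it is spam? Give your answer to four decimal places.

P(S|1) = 0.21·0.58 + 0.79·0.635 = 0.1218 + 0.50165 = 0.62345
P(S|2) = 0.43·0.435 + 0.57·0.675 = 0.18705 + 0.38475 = 0.5718
By total probability over the outer partition,
P(S) = 0.11·0.62345 + 0.89·0.5718
      = 0.0685795 + 0.508902 = 0.5774815

0.5775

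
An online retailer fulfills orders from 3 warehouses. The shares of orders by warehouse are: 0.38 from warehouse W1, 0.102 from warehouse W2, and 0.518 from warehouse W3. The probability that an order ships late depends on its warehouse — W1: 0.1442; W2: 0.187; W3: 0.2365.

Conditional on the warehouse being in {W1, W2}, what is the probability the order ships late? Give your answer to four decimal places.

0.1533

Let S = {W1, W2}.
P(S) = 0.38 + 0.102 = 0.482.
P(L ∩ S) = 0.1442·0.38 + 0.187·0.102 = 0.054796 + 0.019074 = 0.07387.
P(L | S) = 0.07387 / 0.482 = 0.153257…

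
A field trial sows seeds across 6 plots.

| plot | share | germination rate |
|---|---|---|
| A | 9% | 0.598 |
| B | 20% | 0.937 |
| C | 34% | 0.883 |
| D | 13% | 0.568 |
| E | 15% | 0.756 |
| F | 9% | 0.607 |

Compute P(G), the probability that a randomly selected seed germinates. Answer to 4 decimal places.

P(G) ≈ 0.7833

P(G) = P(G|A)·P(A) + P(G|B)·P(B) + P(G|C)·P(C) + P(G|D)·P(D) + P(G|E)·P(E) + P(G|F)·P(F)
      = 0.598·0.09 + 0.937·0.2 + 0.883·0.34 + 0.568·0.13 + 0.756·0.15 + 0.607·0.09
      = 0.05382 + 0.1874 + 0.30022 + 0.07384 + 0.1134 + 0.05463 = 0.78331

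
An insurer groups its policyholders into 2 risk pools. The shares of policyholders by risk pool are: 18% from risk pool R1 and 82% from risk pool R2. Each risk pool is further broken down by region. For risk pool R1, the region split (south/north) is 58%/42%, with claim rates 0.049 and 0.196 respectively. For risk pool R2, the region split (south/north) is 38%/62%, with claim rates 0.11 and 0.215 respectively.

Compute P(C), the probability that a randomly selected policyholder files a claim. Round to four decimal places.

0.1635

P(C|R1) = 0.58·0.049 + 0.42·0.196 = 0.02842 + 0.08232 = 0.11074
P(C|R2) = 0.38·0.11 + 0.62·0.215 = 0.0418 + 0.1333 = 0.1751
Then overall,
P(C) = 0.18·0.11074 + 0.82·0.1751
      = 0.0199332 + 0.143582 = 0.1635152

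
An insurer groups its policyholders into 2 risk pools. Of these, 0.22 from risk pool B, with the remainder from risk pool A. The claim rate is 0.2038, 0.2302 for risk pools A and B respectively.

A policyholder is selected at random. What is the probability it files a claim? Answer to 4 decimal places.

0.2096

P(A) = 1 − (0.22) = 0.78.
By the law of total probability,
P(C) = P(C|A)·P(A) + P(C|B)·P(B)
      = 0.2038·0.78 + 0.2302·0.22
      = 0.158964 + 0.050644 = 0.209608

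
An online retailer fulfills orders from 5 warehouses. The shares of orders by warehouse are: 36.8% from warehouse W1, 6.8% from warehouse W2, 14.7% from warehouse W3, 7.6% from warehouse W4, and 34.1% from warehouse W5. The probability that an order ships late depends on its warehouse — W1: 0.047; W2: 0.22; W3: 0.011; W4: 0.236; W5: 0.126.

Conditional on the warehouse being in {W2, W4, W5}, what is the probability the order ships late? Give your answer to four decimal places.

Let S = {W2, W4, W5}.
P(S) = 0.068 + 0.076 + 0.341 = 0.485.
P(L ∩ S) = 0.22·0.068 + 0.236·0.076 + 0.126·0.341 = 0.01496 + 0.017936 + 0.042966 = 0.075862.
P(L | S) = 0.075862 / 0.485 = 0.156416…

P(L|S) ≈ 0.1564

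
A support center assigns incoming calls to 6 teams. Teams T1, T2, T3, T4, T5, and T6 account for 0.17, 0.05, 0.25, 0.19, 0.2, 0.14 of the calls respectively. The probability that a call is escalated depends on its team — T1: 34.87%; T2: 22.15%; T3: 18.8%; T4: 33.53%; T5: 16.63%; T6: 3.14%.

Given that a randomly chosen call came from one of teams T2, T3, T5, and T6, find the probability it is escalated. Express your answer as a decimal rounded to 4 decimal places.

P(E|S) ≈ 0.1496

Let S = {T2, T3, T5, T6}.
P(S) = 0.05 + 0.25 + 0.2 + 0.14 = 0.64.
P(E ∩ S) = 0.2215·0.05 + 0.188·0.25 + 0.1663·0.2 + 0.0314·0.14 = 0.011075 + 0.047 + 0.03326 + 0.004396 = 0.095731.
P(E | S) = 0.095731 / 0.64 = 0.149580…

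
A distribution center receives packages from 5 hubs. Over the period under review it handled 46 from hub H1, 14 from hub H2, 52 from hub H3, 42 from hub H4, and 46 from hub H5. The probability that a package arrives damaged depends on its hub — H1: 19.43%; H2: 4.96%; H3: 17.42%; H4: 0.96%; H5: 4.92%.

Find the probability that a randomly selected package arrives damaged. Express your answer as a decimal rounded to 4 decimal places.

0.1068

Total: 46 + 14 + 52 + 42 + 46 = 200.
P(H1) = 46/200 = 0.23. P(H2) = 14/200 = 0.07. P(H3) = 52/200 = 0.26. P(H4) = 42/200 = 0.21. P(H5) = 46/200 = 0.23.
P(D) = P(D|H1)·P(H1) + P(D|H2)·P(H2) + P(D|H3)·P(H3) + P(D|H4)·P(H4) + P(D|H5)·P(H5)
      = 0.1943·0.23 + 0.0496·0.07 + 0.1742·0.26 + 0.0096·0.21 + 0.0492·0.23
      = 0.044689 + 0.003472 + 0.045292 + 0.002016 + 0.011316 = 0.106785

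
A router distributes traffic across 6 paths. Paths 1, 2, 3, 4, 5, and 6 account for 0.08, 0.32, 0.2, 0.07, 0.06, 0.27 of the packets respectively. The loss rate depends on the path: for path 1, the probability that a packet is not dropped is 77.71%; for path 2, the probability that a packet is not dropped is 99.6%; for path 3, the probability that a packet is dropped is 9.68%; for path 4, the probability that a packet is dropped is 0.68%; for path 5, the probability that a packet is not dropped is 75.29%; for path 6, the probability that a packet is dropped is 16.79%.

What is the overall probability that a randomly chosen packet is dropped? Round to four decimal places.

P(L|1) = 1 − 0.7771 = 0.2229.
P(L|2) = 1 − 0.996 = 0.004.
P(L|5) = 1 − 0.7529 = 0.2471.
By the law of total probability,
P(L) = P(L|1)·P(1) + P(L|2)·P(2) + P(L|3)·P(3) + P(L|4)·P(4) + P(L|5)·P(5) + P(L|6)·P(6)
      = 0.2229·0.08 + 0.004·0.32 + 0.0968·0.2 + 0.0068·0.07 + 0.2471·0.06 + 0.1679·0.27
      = 0.017832 + 0.00128 + 0.01936 + 0.000476 + 0.014826 + 0.045333 = 0.099107

0.0991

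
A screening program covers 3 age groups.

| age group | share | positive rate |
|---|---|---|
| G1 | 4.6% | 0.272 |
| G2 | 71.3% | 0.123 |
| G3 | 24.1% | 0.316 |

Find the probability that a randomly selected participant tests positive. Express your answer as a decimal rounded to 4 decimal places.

0.1764

P(T) = P(T|G1)·P(G1) + P(T|G2)·P(G2) + P(T|G3)·P(G3)
      = 0.272·0.046 + 0.123·0.713 + 0.316·0.241
      = 0.012512 + 0.087699 + 0.076156 = 0.176367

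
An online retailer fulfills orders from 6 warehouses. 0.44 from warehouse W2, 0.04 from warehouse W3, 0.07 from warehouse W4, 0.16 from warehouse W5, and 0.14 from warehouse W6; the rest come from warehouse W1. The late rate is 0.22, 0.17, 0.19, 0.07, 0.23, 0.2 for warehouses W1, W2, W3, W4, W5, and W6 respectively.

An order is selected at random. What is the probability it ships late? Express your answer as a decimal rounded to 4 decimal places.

P(W1) = 1 − (0.44 + 0.04 + 0.07 + 0.16 + 0.14) = 0.15.
P(L) = P(L|W1)·P(W1) + P(L|W2)·P(W2) + P(L|W3)·P(W3) + P(L|W4)·P(W4) + P(L|W5)·P(W5) + P(L|W6)·P(W6)
      = 0.22·0.15 + 0.17·0.44 + 0.19·0.04 + 0.07·0.07 + 0.23·0.16 + 0.2·0.14
      = 0.033 + 0.0748 + 0.0076 + 0.0049 + 0.0368 + 0.028 = 0.1851

0.1851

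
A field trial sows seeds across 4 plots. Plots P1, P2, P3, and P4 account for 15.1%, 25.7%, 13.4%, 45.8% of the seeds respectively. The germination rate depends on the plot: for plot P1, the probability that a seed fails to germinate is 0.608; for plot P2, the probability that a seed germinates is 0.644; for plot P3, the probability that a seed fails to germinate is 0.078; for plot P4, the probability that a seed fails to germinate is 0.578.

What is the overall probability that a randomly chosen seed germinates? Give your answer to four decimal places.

P(G) ≈ 0.5415

P(G|P1) = 1 − 0.608 = 0.392.
P(G|P3) = 1 − 0.078 = 0.922.
P(G|P4) = 1 − 0.578 = 0.422.
P(G) = P(G|P1)·P(P1) + P(G|P2)·P(P2) + P(G|P3)·P(P3) + P(G|P4)·P(P4)
      = 0.392·0.151 + 0.644·0.257 + 0.922·0.134 + 0.422·0.458
      = 0.059192 + 0.165508 + 0.123548 + 0.193276 = 0.541524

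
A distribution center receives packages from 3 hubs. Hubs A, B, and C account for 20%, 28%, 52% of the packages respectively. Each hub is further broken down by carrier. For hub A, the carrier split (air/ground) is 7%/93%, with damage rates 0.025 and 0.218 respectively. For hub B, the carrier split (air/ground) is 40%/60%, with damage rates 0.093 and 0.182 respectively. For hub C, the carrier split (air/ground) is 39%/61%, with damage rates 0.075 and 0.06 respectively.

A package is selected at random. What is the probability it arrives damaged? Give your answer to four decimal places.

P(D) ≈ 0.1161

P(D|A) = 0.07·0.025 + 0.93·0.218 = 0.00175 + 0.20274 = 0.20449
P(D|B) = 0.4·0.093 + 0.6·0.182 = 0.0372 + 0.1092 = 0.1464
P(D|C) = 0.39·0.075 + 0.61·0.06 = 0.02925 + 0.0366 = 0.06585
Then overall,
P(D) = 0.2·0.20449 + 0.28·0.1464 + 0.52·0.06585
      = 0.040898 + 0.040992 + 0.034242 = 0.116132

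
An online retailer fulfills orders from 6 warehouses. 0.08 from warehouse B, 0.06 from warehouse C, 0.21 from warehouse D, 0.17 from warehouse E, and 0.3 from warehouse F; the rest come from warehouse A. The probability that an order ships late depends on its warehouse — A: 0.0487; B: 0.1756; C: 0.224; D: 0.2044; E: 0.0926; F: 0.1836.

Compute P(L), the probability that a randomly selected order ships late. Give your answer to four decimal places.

P(L) ≈ 0.1500

P(A) = 1 − (0.08 + 0.06 + 0.21 + 0.17 + 0.3) = 0.18.
P(L) = P(L|A)·P(A) + P(L|B)·P(B) + P(L|C)·P(C) + P(L|D)·P(D) + P(L|E)·P(E) + P(L|F)·P(F)
      = 0.0487·0.18 + 0.1756·0.08 + 0.224·0.06 + 0.2044·0.21 + 0.0926·0.17 + 0.1836·0.3
      = 0.008766 + 0.014048 + 0.01344 + 0.042924 + 0.015742 + 0.05508 = 0.15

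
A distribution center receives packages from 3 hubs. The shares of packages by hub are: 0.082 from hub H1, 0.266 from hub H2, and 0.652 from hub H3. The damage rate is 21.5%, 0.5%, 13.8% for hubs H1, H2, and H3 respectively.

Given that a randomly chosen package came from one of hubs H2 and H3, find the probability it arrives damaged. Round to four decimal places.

0.0995

Let S = {H2, H3}.
P(S) = 0.266 + 0.652 = 0.918.
P(D ∩ S) = 0.005·0.266 + 0.138·0.652 = 0.00133 + 0.089976 = 0.091306.
P(D | S) = 0.091306 / 0.918 = 0.099462…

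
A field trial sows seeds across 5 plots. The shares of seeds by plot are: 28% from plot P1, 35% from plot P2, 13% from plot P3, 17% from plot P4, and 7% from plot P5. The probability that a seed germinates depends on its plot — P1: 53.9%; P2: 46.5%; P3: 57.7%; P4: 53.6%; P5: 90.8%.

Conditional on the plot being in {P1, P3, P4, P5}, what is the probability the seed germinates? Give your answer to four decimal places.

P(G|S) ≈ 0.5856

Let S = {P1, P3, P4, P5}.
P(S) = 0.28 + 0.13 + 0.17 + 0.07 = 0.65.
P(G ∩ S) = 0.539·0.28 + 0.577·0.13 + 0.536·0.17 + 0.908·0.07 = 0.15092 + 0.07501 + 0.09112 + 0.06356 = 0.38061.
P(G | S) = 0.38061 / 0.65 = 0.585554…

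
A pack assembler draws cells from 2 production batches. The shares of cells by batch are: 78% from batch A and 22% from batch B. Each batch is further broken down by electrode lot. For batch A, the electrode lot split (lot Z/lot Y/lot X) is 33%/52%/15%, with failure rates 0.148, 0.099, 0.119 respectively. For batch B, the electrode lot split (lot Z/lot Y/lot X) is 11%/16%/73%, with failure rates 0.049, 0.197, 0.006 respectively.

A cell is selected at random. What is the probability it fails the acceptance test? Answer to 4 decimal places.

P(F) ≈ 0.1013

P(F|A) = 0.33·0.148 + 0.52·0.099 + 0.15·0.119 = 0.04884 + 0.05148 + 0.01785 = 0.11817
P(F|B) = 0.11·0.049 + 0.16·0.197 + 0.73·0.006 = 0.00539 + 0.03152 + 0.00438 = 0.04129
By total probability over the outer partition,
P(F) = 0.78·0.11817 + 0.22·0.04129
      = 0.0921726 + 0.0090838 = 0.1012564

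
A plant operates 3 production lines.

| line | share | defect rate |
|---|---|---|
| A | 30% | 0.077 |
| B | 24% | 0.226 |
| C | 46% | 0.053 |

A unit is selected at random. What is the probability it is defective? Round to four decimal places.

P(D) ≈ 0.1017

P(D) = P(D|A)·P(A) + P(D|B)·P(B) + P(D|C)·P(C)
      = 0.077·0.3 + 0.226·0.24 + 0.053·0.46
      = 0.0231 + 0.05424 + 0.02438 = 0.10172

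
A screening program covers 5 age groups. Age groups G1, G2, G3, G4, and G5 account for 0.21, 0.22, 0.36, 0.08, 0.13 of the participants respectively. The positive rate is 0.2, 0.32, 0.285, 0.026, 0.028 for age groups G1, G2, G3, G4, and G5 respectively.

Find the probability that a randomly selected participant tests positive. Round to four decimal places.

P(T) ≈ 0.2207

P(T) = P(T|G1)·P(G1) + P(T|G2)·P(G2) + P(T|G3)·P(G3) + P(T|G4)·P(G4) + P(T|G5)·P(G5)
      = 0.2·0.21 + 0.32·0.22 + 0.285·0.36 + 0.026·0.08 + 0.028·0.13
      = 0.042 + 0.0704 + 0.1026 + 0.00208 + 0.00364 = 0.22072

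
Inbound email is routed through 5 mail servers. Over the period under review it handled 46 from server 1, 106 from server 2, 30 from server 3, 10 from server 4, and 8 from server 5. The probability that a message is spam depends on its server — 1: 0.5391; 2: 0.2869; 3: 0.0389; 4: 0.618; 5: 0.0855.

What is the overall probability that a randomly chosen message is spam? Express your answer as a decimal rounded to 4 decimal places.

Total: 46 + 106 + 30 + 10 + 8 = 200.
P(1) = 46/200 = 0.23. P(2) = 106/200 = 0.53. P(3) = 30/200 = 0.15. P(4) = 10/200 = 0.05. P(5) = 8/200 = 0.04.
By the law of total probability,
P(S) = P(S|1)·P(1) + P(S|2)·P(2) + P(S|3)·P(3) + P(S|4)·P(4) + P(S|5)·P(5)
      = 0.5391·0.23 + 0.2869·0.53 + 0.0389·0.15 + 0.618·0.05 + 0.0855·0.04
      = 0.123993 + 0.152057 + 0.005835 + 0.0309 + 0.00342 = 0.316205

P(S) ≈ 0.3162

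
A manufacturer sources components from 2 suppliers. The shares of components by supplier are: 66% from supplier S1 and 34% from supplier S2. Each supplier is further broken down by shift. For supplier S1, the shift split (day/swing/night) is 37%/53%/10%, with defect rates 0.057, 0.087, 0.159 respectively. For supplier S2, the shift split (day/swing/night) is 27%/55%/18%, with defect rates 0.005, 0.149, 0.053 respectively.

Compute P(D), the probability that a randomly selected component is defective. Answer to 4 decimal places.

0.0864

P(D|S1) = 0.37·0.057 + 0.53·0.087 + 0.1·0.159 = 0.02109 + 0.04611 + 0.0159 = 0.0831
P(D|S2) = 0.27·0.005 + 0.55·0.149 + 0.18·0.053 = 0.00135 + 0.08195 + 0.00954 = 0.09284
Then overall,
P(D) = 0.66·0.0831 + 0.34·0.09284
      = 0.054846 + 0.0315656 = 0.0864116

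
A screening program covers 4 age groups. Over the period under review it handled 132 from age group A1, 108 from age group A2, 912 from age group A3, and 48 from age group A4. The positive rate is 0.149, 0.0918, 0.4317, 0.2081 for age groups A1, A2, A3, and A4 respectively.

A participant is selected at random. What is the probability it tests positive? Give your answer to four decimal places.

0.3611

Total: 132 + 108 + 912 + 48 = 1200.
P(A1) = 132/1200 = 0.11. P(A2) = 108/1200 = 0.09. P(A3) = 912/1200 = 0.76. P(A4) = 48/1200 = 0.04.
P(T) = P(T|A1)·P(A1) + P(T|A2)·P(A2) + P(T|A3)·P(A3) + P(T|A4)·P(A4)
      = 0.149·0.11 + 0.0918·0.09 + 0.4317·0.76 + 0.2081·0.04
      = 0.01639 + 0.008262 + 0.328092 + 0.008324 = 0.361068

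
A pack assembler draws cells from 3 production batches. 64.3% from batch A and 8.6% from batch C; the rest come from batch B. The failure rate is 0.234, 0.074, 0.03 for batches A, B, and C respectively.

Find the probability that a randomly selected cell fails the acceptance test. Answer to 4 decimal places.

P(F) ≈ 0.1731

P(B) = 1 − (0.643 + 0.086) = 0.271.
By the law of total probability,
P(F) = P(F|A)·P(A) + P(F|B)·P(B) + P(F|C)·P(C)
      = 0.234·0.643 + 0.074·0.271 + 0.03·0.086
      = 0.150462 + 0.020054 + 0.00258 = 0.173096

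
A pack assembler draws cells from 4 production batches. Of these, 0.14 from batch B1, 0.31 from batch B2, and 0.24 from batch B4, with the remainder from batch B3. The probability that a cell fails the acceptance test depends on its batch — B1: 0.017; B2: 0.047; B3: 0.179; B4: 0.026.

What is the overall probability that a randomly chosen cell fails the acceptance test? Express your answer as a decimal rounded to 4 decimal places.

P(F) ≈ 0.0787

P(B3) = 1 − (0.14 + 0.31 + 0.24) = 0.31.
P(F) = P(F|B1)·P(B1) + P(F|B2)·P(B2) + P(F|B3)·P(B3) + P(F|B4)·P(B4)
      = 0.017·0.14 + 0.047·0.31 + 0.179·0.31 + 0.026·0.24
      = 0.00238 + 0.01457 + 0.05549 + 0.00624 = 0.07868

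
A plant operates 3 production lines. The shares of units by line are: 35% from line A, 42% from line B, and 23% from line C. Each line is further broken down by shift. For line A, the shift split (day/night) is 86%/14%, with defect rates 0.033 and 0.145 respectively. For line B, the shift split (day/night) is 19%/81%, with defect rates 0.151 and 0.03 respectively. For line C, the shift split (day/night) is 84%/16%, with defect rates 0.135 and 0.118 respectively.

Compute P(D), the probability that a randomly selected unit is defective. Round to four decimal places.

P(D|A) = 0.86·0.033 + 0.14·0.145 = 0.02838 + 0.0203 = 0.04868
P(D|B) = 0.19·0.151 + 0.81·0.03 = 0.02869 + 0.0243 = 0.05299
P(D|C) = 0.84·0.135 + 0.16·0.118 = 0.1134 + 0.01888 = 0.13228
Then overall,
P(D) = 0.35·0.04868 + 0.42·0.05299 + 0.23·0.13228
      = 0.017038 + 0.0222558 + 0.0304244 = 0.0697182

0.0697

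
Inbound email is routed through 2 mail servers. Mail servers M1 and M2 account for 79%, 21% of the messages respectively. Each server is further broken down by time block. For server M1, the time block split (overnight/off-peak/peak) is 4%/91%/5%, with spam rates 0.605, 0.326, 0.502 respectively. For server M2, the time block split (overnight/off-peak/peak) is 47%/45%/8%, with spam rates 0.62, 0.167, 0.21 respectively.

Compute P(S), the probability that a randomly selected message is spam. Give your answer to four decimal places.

P(S|M1) = 0.04·0.605 + 0.91·0.326 + 0.05·0.502 = 0.0242 + 0.29666 + 0.0251 = 0.34596
P(S|M2) = 0.47·0.62 + 0.45·0.167 + 0.08·0.21 = 0.2914 + 0.07515 + 0.0168 = 0.38335
Then overall,
P(S) = 0.79·0.34596 + 0.21·0.38335
      = 0.2733084 + 0.0805035 = 0.3538119

0.3538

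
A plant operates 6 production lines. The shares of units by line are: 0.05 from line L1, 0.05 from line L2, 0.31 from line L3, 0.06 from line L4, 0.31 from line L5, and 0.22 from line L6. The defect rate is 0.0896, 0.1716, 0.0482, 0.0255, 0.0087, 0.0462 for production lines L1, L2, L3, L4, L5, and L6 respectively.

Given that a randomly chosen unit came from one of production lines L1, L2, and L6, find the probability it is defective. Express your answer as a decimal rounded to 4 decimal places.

0.0726

Let S = {L1, L2, L6}.
P(S) = 0.05 + 0.05 + 0.22 = 0.32.
P(D ∩ S) = 0.0896·0.05 + 0.1716·0.05 + 0.0462·0.22 = 0.00448 + 0.00858 + 0.010164 = 0.023224.
P(D | S) = 0.023224 / 0.32 = 0.072575…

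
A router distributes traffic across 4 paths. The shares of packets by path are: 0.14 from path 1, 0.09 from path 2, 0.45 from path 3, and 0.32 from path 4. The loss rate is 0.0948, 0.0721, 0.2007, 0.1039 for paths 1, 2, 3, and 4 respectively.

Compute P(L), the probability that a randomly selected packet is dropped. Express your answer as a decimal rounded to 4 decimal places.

0.1433

P(L) = P(L|1)·P(1) + P(L|2)·P(2) + P(L|3)·P(3) + P(L|4)·P(4)
      = 0.0948·0.14 + 0.0721·0.09 + 0.2007·0.45 + 0.1039·0.32
      = 0.013272 + 0.006489 + 0.090315 + 0.033248 = 0.143324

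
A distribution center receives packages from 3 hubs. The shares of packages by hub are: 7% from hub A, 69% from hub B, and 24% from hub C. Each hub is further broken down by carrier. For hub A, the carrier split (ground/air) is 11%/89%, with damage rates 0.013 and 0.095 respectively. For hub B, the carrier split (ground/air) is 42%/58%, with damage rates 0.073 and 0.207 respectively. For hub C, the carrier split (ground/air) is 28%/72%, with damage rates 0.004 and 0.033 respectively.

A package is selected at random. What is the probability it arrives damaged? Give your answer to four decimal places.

P(D|A) = 0.11·0.013 + 0.89·0.095 = 0.00143 + 0.08455 = 0.08598
P(D|B) = 0.42·0.073 + 0.58·0.207 = 0.03066 + 0.12006 = 0.15072
P(D|C) = 0.28·0.004 + 0.72·0.033 = 0.00112 + 0.02376 = 0.02488
Then overall,
P(D) = 0.07·0.08598 + 0.69·0.15072 + 0.24·0.02488
      = 0.0060186 + 0.1039968 + 0.0059712 = 0.1159866

0.1160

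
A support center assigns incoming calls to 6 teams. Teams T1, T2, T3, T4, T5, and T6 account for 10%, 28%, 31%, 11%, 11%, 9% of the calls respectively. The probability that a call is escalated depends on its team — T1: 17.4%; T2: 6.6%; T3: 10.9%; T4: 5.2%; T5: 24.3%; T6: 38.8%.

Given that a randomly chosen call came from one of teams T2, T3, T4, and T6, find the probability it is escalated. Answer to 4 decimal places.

0.1176

Let S = {T2, T3, T4, T6}.
P(S) = 0.28 + 0.31 + 0.11 + 0.09 = 0.79.
P(E ∩ S) = 0.066·0.28 + 0.109·0.31 + 0.052·0.11 + 0.388·0.09 = 0.01848 + 0.03379 + 0.00572 + 0.03492 = 0.09291.
P(E | S) = 0.09291 / 0.79 = 0.117608…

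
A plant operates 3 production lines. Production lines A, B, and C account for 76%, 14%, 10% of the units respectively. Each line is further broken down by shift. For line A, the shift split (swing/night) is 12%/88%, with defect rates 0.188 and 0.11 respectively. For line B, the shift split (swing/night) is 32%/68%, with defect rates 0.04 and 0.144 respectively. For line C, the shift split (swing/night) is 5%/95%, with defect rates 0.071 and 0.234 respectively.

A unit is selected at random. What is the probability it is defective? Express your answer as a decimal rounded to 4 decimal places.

P(D) ≈ 0.1288

P(D|A) = 0.12·0.188 + 0.88·0.11 = 0.02256 + 0.0968 = 0.11936
P(D|B) = 0.32·0.04 + 0.68·0.144 = 0.0128 + 0.09792 = 0.11072
P(D|C) = 0.05·0.071 + 0.95·0.234 = 0.00355 + 0.2223 = 0.22585
Then overall,
P(D) = 0.76·0.11936 + 0.14·0.11072 + 0.1·0.22585
      = 0.0907136 + 0.0155008 + 0.022585 = 0.1287994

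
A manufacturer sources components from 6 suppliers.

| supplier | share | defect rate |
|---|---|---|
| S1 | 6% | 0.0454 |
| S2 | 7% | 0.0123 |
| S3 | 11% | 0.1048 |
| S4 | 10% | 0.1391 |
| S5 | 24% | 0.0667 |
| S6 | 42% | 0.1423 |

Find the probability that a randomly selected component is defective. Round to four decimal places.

By the law of total probability,
P(D) = P(D|S1)·P(S1) + P(D|S2)·P(S2) + P(D|S3)·P(S3) + P(D|S4)·P(S4) + P(D|S5)·P(S5) + P(D|S6)·P(S6)
      = 0.0454·0.06 + 0.0123·0.07 + 0.1048·0.11 + 0.1391·0.1 + 0.0667·0.24 + 0.1423·0.42
      = 0.002724 + 0.000861 + 0.011528 + 0.01391 + 0.016008 + 0.059766 = 0.104797

0.1048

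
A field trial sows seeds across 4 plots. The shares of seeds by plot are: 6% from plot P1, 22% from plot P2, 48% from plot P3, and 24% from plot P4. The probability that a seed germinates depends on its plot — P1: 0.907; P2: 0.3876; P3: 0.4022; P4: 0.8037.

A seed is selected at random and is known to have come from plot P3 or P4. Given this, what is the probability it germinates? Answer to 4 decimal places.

Let S = {P3, P4}.
P(S) = 0.48 + 0.24 = 0.72.
P(G ∩ S) = 0.4022·0.48 + 0.8037·0.24 = 0.193056 + 0.192888 = 0.385944.
P(G | S) = 0.385944 / 0.72 = 0.536033…

P(G|S) ≈ 0.5360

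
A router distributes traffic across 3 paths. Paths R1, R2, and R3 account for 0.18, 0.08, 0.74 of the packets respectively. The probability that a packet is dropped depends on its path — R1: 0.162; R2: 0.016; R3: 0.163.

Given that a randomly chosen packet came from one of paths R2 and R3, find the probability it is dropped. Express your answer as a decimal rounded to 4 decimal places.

Let S = {R2, R3}.
P(S) = 0.08 + 0.74 = 0.82.
P(L ∩ S) = 0.016·0.08 + 0.163·0.74 = 0.00128 + 0.12062 = 0.1219.
P(L | S) = 0.1219 / 0.82 = 0.148659…

P(L|S) ≈ 0.1487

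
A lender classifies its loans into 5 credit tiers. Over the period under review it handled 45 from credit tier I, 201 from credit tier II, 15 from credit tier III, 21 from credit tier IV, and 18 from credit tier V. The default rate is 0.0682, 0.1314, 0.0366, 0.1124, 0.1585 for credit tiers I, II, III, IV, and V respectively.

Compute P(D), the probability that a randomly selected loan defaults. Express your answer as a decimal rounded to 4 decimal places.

Total: 45 + 201 + 15 + 21 + 18 = 300.
P(I) = 45/300 = 0.15. P(II) = 201/300 = 0.67. P(III) = 15/300 = 0.05. P(IV) = 21/300 = 0.07. P(V) = 18/300 = 0.06.
Using total probability over the partition,
P(D) = P(D|I)·P(I) + P(D|II)·P(II) + P(D|III)·P(III) + P(D|IV)·P(IV) + P(D|V)·P(V)
      = 0.0682·0.15 + 0.1314·0.67 + 0.0366·0.05 + 0.1124·0.07 + 0.1585·0.06
      = 0.01023 + 0.088038 + 0.00183 + 0.007868 + 0.00951 = 0.117476

0.1175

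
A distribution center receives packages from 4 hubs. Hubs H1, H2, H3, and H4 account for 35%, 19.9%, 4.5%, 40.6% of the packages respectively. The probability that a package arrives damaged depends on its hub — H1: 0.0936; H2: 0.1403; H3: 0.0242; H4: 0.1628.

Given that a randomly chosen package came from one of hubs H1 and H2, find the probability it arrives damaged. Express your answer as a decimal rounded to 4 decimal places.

0.1105

Let S = {H1, H2}.
P(S) = 0.35 + 0.199 = 0.549.
P(D ∩ S) = 0.0936·0.35 + 0.1403·0.199 = 0.03276 + 0.0279197 = 0.0606797.
P(D | S) = 0.0606797 / 0.549 = 0.110528…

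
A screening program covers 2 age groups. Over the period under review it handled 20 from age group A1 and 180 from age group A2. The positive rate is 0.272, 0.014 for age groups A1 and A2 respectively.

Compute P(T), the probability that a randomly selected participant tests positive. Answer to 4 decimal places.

0.0398

Total: 20 + 180 = 200.
P(A1) = 20/200 = 0.1. P(A2) = 180/200 = 0.9.
Using total probability over the partition,
P(T) = P(T|A1)·P(A1) + P(T|A2)·P(A2)
      = 0.272·0.1 + 0.014·0.9
      = 0.0272 + 0.0126 = 0.0398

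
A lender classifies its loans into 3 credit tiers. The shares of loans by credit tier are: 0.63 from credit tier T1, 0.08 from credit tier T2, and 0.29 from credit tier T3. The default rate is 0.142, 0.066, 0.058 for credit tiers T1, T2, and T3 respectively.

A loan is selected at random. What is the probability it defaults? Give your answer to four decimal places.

P(D) ≈ 0.1116

P(D) = P(D|T1)·P(T1) + P(D|T2)·P(T2) + P(D|T3)·P(T3)
      = 0.142·0.63 + 0.066·0.08 + 0.058·0.29
      = 0.08946 + 0.00528 + 0.01682 = 0.11156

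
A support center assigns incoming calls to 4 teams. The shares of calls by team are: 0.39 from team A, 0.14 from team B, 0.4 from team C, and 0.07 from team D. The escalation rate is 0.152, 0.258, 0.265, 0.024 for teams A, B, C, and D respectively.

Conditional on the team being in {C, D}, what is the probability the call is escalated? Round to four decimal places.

P(E|S) ≈ 0.2291

Let S = {C, D}.
P(S) = 0.4 + 0.07 = 0.47.
P(E ∩ S) = 0.265·0.4 + 0.024·0.07 = 0.106 + 0.00168 = 0.10768.
P(E | S) = 0.10768 / 0.47 = 0.229106…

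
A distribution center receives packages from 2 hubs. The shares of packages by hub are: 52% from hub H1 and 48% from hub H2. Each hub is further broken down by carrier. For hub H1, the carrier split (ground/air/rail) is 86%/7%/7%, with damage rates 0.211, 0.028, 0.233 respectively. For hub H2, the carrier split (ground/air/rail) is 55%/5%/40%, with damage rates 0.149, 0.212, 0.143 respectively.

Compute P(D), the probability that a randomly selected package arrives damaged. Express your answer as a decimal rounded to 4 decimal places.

P(D) ≈ 0.1757

P(D|H1) = 0.86·0.211 + 0.07·0.028 + 0.07·0.233 = 0.18146 + 0.00196 + 0.01631 = 0.19973
P(D|H2) = 0.55·0.149 + 0.05·0.212 + 0.4·0.143 = 0.08195 + 0.0106 + 0.0572 = 0.14975
Then overall,
P(D) = 0.52·0.19973 + 0.48·0.14975
      = 0.1038596 + 0.07188 = 0.1757396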